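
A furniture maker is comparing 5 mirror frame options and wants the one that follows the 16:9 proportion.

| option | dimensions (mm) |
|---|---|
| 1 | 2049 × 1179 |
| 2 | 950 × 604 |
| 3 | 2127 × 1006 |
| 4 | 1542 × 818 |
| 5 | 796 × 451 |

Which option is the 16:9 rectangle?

Target 16:9 ≈ 1.778.
1: 1.738 (Δ0.040)  2: 1.573 (Δ0.205)  3: 2.114 (Δ0.336)  4: 1.885 (Δ0.107)  5: 1.765 (Δ0.013)

5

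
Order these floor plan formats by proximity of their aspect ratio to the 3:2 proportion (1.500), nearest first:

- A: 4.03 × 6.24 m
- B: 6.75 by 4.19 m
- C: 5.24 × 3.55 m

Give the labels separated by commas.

C, A, B

Ratios: A = 6.24 / 4.03 ≈ 1.548; B = 6.75 / 4.19 ≈ 1.611; C = 5.24 / 3.55 ≈ 1.476.
|Δ from 1.500|: A 0.048; B 0.111; C 0.024.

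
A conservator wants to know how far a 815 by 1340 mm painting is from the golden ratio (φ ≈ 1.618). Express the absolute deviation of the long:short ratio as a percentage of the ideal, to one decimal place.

1.6%

Ratio = 1340 / 815 ≈ 1.6442.
Ideal golden ratio ≈ 1.6180. |1.6442 − 1.6180| / 1.6180 ≈ 1.62% → 1.6%.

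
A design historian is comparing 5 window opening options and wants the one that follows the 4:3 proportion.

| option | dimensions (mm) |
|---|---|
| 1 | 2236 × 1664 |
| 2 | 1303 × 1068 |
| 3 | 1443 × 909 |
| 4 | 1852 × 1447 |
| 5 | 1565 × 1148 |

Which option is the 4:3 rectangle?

Target 4:3 ≈ 1.333.
1: 1.344 (Δ0.011)  2: 1.220 (Δ0.113)  3: 1.587 (Δ0.254)  4: 1.280 (Δ0.053)  5: 1.363 (Δ0.030)

1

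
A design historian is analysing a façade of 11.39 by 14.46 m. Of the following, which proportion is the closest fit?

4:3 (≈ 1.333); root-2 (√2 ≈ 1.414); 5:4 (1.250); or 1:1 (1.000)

5:4

Ratio = 14.46 / 11.39 ≈ 1.270.
Distances: 4:3 1.333 (Δ 0.063); root-2 1.414 (Δ 0.144); 5:4 1.250 (Δ 0.020); 1:1 1.000 (Δ 0.270).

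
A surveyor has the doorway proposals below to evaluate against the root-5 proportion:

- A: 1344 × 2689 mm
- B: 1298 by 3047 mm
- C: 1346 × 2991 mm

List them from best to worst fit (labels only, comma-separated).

C, B, A

A: 2689/1344 ≈ 2.001 → |2.001 − 2.236| = 0.235
B: 3047/1298 ≈ 2.347 → |2.347 − 2.236| = 0.111
C: 2991/1346 ≈ 2.222 → |2.222 − 2.236| = 0.014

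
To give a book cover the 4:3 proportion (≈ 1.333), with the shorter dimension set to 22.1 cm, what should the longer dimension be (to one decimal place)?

29.5 cm

4:3 ≈ 1.33333.
Longer side = 22.1 × 1.33333 ≈ 29.467 → 29.5 cm.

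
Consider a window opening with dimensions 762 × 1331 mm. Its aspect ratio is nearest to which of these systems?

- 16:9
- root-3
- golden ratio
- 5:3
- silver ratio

1331/762 ≈ 1.747. Nearest candidates are root-3 (1.732, off by 0.015) and 16:9 (1.778, off by 0.031).

root-3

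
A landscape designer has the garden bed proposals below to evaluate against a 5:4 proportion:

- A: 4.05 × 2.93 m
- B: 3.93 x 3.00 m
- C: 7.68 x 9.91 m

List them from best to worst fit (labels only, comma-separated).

A: 4.05/2.93 ≈ 1.382 → |1.382 − 1.250| = 0.132
B: 3.93/3.00 ≈ 1.310 → |1.310 − 1.250| = 0.060
C: 9.91/7.68 ≈ 1.290 → |1.290 − 1.250| = 0.040

C, B, A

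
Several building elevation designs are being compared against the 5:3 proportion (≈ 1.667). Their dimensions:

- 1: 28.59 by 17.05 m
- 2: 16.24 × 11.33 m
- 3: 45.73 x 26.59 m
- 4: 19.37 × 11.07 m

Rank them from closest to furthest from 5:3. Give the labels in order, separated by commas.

1, 3, 4, 2

Ratios: 1 = 28.59 / 17.05 ≈ 1.677; 2 = 16.24 / 11.33 ≈ 1.433; 3 = 45.73 / 26.59 ≈ 1.720; 4 = 19.37 / 11.07 ≈ 1.750.
|Δ from 1.667|: 1 0.010; 2 0.234; 3 0.053; 4 0.083.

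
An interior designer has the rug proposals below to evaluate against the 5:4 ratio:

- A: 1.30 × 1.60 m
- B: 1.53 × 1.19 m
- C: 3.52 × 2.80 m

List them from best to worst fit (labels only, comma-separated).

C, A, B

Ratios: A = 1.60 / 1.30 ≈ 1.231; B = 1.53 / 1.19 ≈ 1.286; C = 3.52 / 2.80 ≈ 1.257.
|Δ from 1.250|: A 0.019; B 0.036; C 0.007.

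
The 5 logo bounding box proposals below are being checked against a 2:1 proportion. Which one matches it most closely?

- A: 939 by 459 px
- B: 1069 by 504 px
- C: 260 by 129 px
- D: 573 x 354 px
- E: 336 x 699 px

C

Target 2:1 ≈ 2.000.
A: 2.046 (Δ0.046)  B: 2.121 (Δ0.121)  C: 2.016 (Δ0.016)  D: 1.619 (Δ0.381)  E: 2.080 (Δ0.080)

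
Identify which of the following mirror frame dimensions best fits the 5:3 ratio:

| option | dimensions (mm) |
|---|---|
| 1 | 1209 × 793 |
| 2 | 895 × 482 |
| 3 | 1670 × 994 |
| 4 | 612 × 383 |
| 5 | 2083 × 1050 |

3

Target 5:3 ≈ 1.667.
1: 1.525 (Δ0.142)  2: 1.857 (Δ0.190)  3: 1.680 (Δ0.013)  4: 1.598 (Δ0.069)  5: 1.984 (Δ0.317)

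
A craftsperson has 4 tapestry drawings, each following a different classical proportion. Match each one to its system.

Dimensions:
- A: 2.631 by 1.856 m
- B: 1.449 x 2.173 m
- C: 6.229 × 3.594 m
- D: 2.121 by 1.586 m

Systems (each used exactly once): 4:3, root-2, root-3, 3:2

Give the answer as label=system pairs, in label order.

A=root-2, B=3:2, C=root-3, D=4:3

A = 2.631/1.856 ≈ 1.418 → root-2 (1.414)
B = 2.173/1.449 ≈ 1.500 → 3:2 (1.500)
C = 6.229/3.594 ≈ 1.733 → root-3 (1.732)
D = 2.121/1.586 ≈ 1.337 → 4:3 (1.333)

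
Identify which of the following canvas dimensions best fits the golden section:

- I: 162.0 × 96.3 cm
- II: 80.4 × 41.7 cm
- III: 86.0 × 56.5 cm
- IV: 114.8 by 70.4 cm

Target golden ratio ≈ 1.618.
I: 1.682 (Δ0.064)  II: 1.928 (Δ0.310)  III: 1.522 (Δ0.096)  IV: 1.631 (Δ0.013)

IV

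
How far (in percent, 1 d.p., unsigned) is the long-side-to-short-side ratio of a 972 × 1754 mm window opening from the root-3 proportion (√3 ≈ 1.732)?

Ratio = 1754 / 972 ≈ 1.8045.
Ideal root-3 ≈ 1.7321. |1.8045 − 1.7321| / 1.7321 ≈ 4.18% → 4.2%.

4.2%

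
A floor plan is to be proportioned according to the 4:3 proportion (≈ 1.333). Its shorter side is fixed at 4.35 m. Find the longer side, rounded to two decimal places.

4:3 ≈ 1.33333.
Longer side = 4.35 × 1.33333 ≈ 5.8000 → 5.80 m.

5.80 m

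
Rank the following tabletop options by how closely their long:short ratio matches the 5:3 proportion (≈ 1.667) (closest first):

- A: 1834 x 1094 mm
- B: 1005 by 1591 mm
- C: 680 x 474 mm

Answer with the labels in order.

Ratios: A = 1834 / 1094 ≈ 1.676; B = 1591 / 1005 ≈ 1.583; C = 680 / 474 ≈ 1.435.
|Δ from 1.667|: A 0.009; B 0.084; C 0.232.

A, B, C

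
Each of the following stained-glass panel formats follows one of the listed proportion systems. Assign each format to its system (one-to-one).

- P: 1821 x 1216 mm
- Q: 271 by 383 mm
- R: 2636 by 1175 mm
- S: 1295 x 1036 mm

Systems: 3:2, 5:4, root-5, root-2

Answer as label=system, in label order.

P=3:2, Q=root-2, R=root-5, S=5:4

Ratios: P ≈ 1.498; Q ≈ 1.413; R ≈ 2.243; S ≈ 1.250.
Targets: 3:2 ≈ 1.500; 5:4 ≈ 1.250; root-5 ≈ 2.236; root-2 ≈ 1.414.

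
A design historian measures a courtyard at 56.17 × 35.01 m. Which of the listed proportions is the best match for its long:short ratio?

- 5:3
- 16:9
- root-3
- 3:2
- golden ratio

golden ratio

Ratio = 56.17 / 35.01 ≈ 1.604.
Distances: 5:3 1.667 (Δ 0.063); 16:9 1.778 (Δ 0.174); root-3 1.732 (Δ 0.128); 3:2 1.500 (Δ 0.104); golden ratio 1.618 (Δ 0.014).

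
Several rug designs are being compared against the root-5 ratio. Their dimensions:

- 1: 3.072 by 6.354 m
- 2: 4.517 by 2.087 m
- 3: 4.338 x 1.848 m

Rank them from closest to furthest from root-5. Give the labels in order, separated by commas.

Ratios: 1 = 6.354 / 3.072 ≈ 2.068; 2 = 4.517 / 2.087 ≈ 2.164; 3 = 4.338 / 1.848 ≈ 2.347.
|Δ from 2.236|: 1 0.168; 2 0.072; 3 0.111.

2, 3, 1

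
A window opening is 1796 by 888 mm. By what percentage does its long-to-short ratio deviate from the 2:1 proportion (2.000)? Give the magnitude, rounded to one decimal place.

Ratio = 1796 / 888 ≈ 2.0225.
Ideal 2:1 = 2.0000. |2.0225 − 2.0000| / 2.0000 ≈ 1.12% → 1.1%.

1.1%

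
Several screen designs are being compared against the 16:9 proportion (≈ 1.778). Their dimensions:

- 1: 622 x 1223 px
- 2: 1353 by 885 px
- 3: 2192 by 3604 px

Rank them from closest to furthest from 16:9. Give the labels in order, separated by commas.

Ratios: 1 = 1223 / 622 ≈ 1.966; 2 = 1353 / 885 ≈ 1.529; 3 = 3604 / 2192 ≈ 1.644.
|Δ from 1.778|: 1 0.188; 2 0.249; 3 0.134.

3, 1, 2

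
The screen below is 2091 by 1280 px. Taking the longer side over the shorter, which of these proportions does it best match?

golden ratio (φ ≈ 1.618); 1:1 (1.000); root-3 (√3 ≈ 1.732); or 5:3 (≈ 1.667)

golden ratio

2091/1280 ≈ 1.634. Nearest candidates are golden ratio (1.618, off by 0.016) and 5:3 (1.667, off by 0.033).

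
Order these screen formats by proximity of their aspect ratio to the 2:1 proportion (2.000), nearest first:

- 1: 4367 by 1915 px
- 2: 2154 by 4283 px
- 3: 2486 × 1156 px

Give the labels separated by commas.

Ratios: 1 = 4367 / 1915 ≈ 2.280; 2 = 4283 / 2154 ≈ 1.988; 3 = 2486 / 1156 ≈ 2.151.
|Δ from 2.000|: 1 0.280; 2 0.012; 3 0.151.

2, 3, 1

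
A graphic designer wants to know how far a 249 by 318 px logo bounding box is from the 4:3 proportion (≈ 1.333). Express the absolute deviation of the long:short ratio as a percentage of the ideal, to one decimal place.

Ratio = 318 / 249 ≈ 1.2771.
Ideal 4:3 ≈ 1.3333. |1.2771 − 1.3333| / 1.3333 ≈ 4.22% → 4.2%.

4.2%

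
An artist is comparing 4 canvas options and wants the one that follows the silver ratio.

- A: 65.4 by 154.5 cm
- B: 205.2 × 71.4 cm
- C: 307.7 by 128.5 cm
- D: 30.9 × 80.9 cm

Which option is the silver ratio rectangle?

Ratios (long/short): A ≈ 2.362; B ≈ 2.874; C ≈ 2.395; D ≈ 2.618.
silver ratio ≈ 2.414; option C is nearest (Δ 0.019).

C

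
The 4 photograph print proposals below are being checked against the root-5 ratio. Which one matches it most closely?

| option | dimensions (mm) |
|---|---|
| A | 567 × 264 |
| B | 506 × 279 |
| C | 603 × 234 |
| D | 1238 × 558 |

Target root-5 ≈ 2.236.
A: 2.148 (Δ0.088)  B: 1.814 (Δ0.422)  C: 2.577 (Δ0.341)  D: 2.219 (Δ0.017)

D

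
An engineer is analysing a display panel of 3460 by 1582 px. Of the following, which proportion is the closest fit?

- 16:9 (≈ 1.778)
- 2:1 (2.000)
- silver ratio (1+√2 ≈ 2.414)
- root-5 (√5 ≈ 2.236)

Ratio = 3460 / 1582 ≈ 2.187.
Distances: 16:9 1.778 (Δ 0.409); 2:1 2.000 (Δ 0.187); silver ratio 2.414 (Δ 0.227); root-5 2.236 (Δ 0.049).

root-5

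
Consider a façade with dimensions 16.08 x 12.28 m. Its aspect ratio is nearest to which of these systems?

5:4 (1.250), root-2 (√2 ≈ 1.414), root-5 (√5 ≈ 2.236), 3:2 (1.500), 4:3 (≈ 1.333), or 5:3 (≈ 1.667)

16.08/12.28 ≈ 1.309. Nearest candidates are 4:3 (1.333, off by 0.024) and 5:4 (1.250, off by 0.059).

4:3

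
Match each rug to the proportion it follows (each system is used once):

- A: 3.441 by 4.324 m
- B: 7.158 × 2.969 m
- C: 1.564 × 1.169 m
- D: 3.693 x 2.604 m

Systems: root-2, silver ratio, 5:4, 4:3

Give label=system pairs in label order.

A=5:4, B=silver ratio, C=4:3, D=root-2

Ratios: A ≈ 1.257; B ≈ 2.411; C ≈ 1.338; D ≈ 1.418.
Targets: root-2 ≈ 1.414; silver ratio ≈ 2.414; 5:4 ≈ 1.250; 4:3 ≈ 1.333.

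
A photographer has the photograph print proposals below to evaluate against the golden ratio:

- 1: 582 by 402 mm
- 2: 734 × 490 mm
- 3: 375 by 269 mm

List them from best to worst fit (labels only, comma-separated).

1: 582/402 ≈ 1.448 → |1.448 − 1.618| = 0.170
2: 734/490 ≈ 1.498 → |1.498 − 1.618| = 0.120
3: 375/269 ≈ 1.394 → |1.394 − 1.618| = 0.224

2, 1, 3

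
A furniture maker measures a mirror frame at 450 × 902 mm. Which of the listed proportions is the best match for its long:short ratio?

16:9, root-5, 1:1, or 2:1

2:1

902/450 ≈ 2.004. Nearest candidates are 2:1 (2.000, off by 0.004) and 16:9 (1.778, off by 0.226).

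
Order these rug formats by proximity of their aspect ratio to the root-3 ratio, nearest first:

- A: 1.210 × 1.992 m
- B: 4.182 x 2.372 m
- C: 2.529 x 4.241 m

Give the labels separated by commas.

A: 1.992/1.210 ≈ 1.646 → |1.646 − 1.732| = 0.086
B: 4.182/2.372 ≈ 1.763 → |1.763 − 1.732| = 0.031
C: 4.241/2.529 ≈ 1.677 → |1.677 − 1.732| = 0.055

B, C, A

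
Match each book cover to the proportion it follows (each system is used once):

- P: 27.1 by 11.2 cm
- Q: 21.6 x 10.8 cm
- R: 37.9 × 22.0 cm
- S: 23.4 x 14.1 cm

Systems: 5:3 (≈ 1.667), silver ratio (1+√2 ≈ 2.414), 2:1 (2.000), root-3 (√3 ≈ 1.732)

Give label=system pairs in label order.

P = 27.1/11.2 ≈ 2.420 → silver ratio (2.414)
Q = 21.6/10.8 ≈ 2.000 → 2:1 (2.000)
R = 37.9/22.0 ≈ 1.723 → root-3 (1.732)
S = 23.4/14.1 ≈ 1.660 → 5:3 (1.667)

P=silver ratio, Q=2:1, R=root-3, S=5:3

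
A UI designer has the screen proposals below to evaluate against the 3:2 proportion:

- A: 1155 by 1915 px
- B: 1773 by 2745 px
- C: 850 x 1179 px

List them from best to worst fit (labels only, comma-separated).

B, C, A

A: 1915/1155 ≈ 1.658 → |1.658 − 1.500| = 0.158
B: 2745/1773 ≈ 1.548 → |1.548 − 1.500| = 0.048
C: 1179/850 ≈ 1.387 → |1.387 − 1.500| = 0.113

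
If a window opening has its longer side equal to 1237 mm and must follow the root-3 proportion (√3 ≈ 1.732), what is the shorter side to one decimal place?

714.2 mm

root-3 ≈ 1.73205.
Shorter side = 1237 ÷ 1.73205 ≈ 714.183 → 714.2 mm.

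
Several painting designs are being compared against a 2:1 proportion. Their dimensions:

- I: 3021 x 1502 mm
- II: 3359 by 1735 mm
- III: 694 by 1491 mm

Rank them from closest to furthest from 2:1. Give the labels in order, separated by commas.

Ratios: I = 3021 / 1502 ≈ 2.011; II = 3359 / 1735 ≈ 1.936; III = 1491 / 694 ≈ 2.148.
|Δ from 2.000|: I 0.011; II 0.064; III 0.148.

I, II, III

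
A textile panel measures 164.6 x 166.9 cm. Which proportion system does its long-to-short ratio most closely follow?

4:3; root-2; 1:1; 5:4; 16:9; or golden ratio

Ratio = 166.9 / 164.6 ≈ 1.014.
Distances: 4:3 1.333 (Δ 0.319); root-2 1.414 (Δ 0.400); 1:1 1.000 (Δ 0.014); 5:4 1.250 (Δ 0.236); 16:9 1.778 (Δ 0.764); golden ratio 1.618 (Δ 0.604).

1:1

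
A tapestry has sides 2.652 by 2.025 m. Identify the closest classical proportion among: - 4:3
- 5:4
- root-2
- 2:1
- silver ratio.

4:3

Ratio = 2.652 / 2.025 ≈ 1.310.
Distances: 4:3 1.333 (Δ 0.023); 5:4 1.250 (Δ 0.060); root-2 1.414 (Δ 0.104); 2:1 2.000 (Δ 0.690); silver ratio 2.414 (Δ 1.104).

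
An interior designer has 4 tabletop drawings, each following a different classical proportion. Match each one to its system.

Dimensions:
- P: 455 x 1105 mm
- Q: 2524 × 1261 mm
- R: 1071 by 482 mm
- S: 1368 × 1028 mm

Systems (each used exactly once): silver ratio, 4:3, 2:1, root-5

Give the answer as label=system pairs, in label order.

P = 1105/455 ≈ 2.429 → silver ratio (2.414)
Q = 2524/1261 ≈ 2.002 → 2:1 (2.000)
R = 1071/482 ≈ 2.222 → root-5 (2.236)
S = 1368/1028 ≈ 1.331 → 4:3 (1.333)

P=silver ratio, Q=2:1, R=root-5, S=4:3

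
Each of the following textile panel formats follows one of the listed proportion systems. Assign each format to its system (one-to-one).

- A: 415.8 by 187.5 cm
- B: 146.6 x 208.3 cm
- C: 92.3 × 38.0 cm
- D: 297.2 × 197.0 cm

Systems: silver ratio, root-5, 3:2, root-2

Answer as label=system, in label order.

A=root-5, B=root-2, C=silver ratio, D=3:2

A = 415.8/187.5 ≈ 2.218 → root-5 (2.236)
B = 208.3/146.6 ≈ 1.421 → root-2 (1.414)
C = 92.3/38.0 ≈ 2.429 → silver ratio (2.414)
D = 297.2/197.0 ≈ 1.509 → 3:2 (1.500)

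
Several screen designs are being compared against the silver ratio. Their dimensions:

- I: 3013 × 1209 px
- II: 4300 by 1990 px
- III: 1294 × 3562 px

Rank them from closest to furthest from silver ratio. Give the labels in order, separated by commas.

Ratios: I = 3013 / 1209 ≈ 2.492; II = 4300 / 1990 ≈ 2.161; III = 3562 / 1294 ≈ 2.753.
|Δ from 2.414|: I 0.078; II 0.253; III 0.339.

I, II, III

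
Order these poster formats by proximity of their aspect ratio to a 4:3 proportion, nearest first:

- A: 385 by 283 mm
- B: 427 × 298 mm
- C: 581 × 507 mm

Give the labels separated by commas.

A, B, C

A: 385/283 ≈ 1.360 → |1.360 − 1.333| = 0.027
B: 427/298 ≈ 1.433 → |1.433 − 1.333| = 0.100
C: 581/507 ≈ 1.146 → |1.146 − 1.333| = 0.187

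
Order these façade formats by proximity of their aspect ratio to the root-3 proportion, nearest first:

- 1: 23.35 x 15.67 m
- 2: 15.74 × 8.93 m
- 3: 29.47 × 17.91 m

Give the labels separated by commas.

1: 23.35/15.67 ≈ 1.490 → |1.490 − 1.732| = 0.242
2: 15.74/8.93 ≈ 1.763 → |1.763 − 1.732| = 0.031
3: 29.47/17.91 ≈ 1.645 → |1.645 − 1.732| = 0.087

2, 3, 1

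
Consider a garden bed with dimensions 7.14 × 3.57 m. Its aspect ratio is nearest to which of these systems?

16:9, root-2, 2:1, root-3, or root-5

7.14/3.57 ≈ 2.000. Nearest candidates are 2:1 (2.000, off by 0.000) and 16:9 (1.778, off by 0.222).

2:1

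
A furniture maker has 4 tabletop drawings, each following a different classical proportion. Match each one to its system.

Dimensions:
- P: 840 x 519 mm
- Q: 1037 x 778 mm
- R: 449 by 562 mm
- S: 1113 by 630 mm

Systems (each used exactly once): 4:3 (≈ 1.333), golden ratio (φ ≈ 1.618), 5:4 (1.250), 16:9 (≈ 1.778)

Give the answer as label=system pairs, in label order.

P = 840/519 ≈ 1.618 → golden ratio (1.618)
Q = 1037/778 ≈ 1.333 → 4:3 (1.333)
R = 562/449 ≈ 1.252 → 5:4 (1.250)
S = 1113/630 ≈ 1.767 → 16:9 (1.778)

P=golden ratio, Q=4:3, R=5:4, S=16:9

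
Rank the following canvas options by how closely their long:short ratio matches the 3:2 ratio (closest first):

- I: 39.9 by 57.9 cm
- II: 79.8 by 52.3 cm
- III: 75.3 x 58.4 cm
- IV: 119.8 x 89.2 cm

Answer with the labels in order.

I: 57.9/39.9 ≈ 1.451 → |1.451 − 1.500| = 0.049
II: 79.8/52.3 ≈ 1.526 → |1.526 − 1.500| = 0.026
III: 75.3/58.4 ≈ 1.289 → |1.289 − 1.500| = 0.211
IV: 119.8/89.2 ≈ 1.343 → |1.343 − 1.500| = 0.157

II, I, IV, III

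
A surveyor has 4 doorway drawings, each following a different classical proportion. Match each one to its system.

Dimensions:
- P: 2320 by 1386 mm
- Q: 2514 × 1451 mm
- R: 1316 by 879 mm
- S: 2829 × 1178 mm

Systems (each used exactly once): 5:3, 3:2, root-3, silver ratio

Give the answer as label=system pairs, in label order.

Ratios: P ≈ 1.674; Q ≈ 1.733; R ≈ 1.497; S ≈ 2.402.
Targets: 5:3 ≈ 1.667; 3:2 ≈ 1.500; root-3 ≈ 1.732; silver ratio ≈ 2.414.

P=5:3, Q=root-3, R=3:2, S=silver ratio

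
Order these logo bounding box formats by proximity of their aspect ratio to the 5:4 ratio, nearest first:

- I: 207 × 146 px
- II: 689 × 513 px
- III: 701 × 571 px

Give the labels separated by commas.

III, II, I

Ratios: I = 207 / 146 ≈ 1.418; II = 689 / 513 ≈ 1.343; III = 701 / 571 ≈ 1.228.
|Δ from 1.250|: I 0.168; II 0.093; III 0.022.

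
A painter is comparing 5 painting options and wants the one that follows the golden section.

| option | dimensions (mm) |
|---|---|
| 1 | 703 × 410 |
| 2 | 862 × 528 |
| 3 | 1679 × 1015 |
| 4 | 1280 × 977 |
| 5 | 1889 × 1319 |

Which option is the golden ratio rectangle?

Target golden ratio ≈ 1.618.
1: 1.715 (Δ0.097)  2: 1.633 (Δ0.015)  3: 1.654 (Δ0.036)  4: 1.310 (Δ0.308)  5: 1.432 (Δ0.186)

2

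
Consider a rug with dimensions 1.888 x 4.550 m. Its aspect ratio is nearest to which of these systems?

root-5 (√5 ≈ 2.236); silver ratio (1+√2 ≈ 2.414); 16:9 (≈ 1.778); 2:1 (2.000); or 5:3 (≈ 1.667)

silver ratio

Ratio = 4.550 / 1.888 ≈ 2.410.
Distances: root-5 2.236 (Δ 0.174); silver ratio 2.414 (Δ 0.004); 16:9 1.778 (Δ 0.632); 2:1 2.000 (Δ 0.410); 5:3 1.667 (Δ 0.743).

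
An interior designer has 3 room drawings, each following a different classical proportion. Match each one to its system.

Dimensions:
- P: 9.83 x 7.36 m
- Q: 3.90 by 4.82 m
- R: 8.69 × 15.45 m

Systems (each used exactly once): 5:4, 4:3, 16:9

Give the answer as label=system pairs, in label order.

P=4:3, Q=5:4, R=16:9

P = 9.83/7.36 ≈ 1.336 → 4:3 (1.333)
Q = 4.82/3.90 ≈ 1.236 → 5:4 (1.250)
R = 15.45/8.69 ≈ 1.778 → 16:9 (1.778)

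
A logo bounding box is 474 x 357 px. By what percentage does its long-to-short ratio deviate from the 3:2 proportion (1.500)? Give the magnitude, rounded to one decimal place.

Ratio = 474 / 357 ≈ 1.3277.
Ideal 3:2 = 1.5000. |1.3277 − 1.5000| / 1.5000 ≈ 11.49% → 11.5%.

11.5%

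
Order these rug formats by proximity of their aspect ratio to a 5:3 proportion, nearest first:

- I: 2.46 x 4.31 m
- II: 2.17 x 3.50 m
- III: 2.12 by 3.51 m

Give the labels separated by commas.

I: 4.31/2.46 ≈ 1.752 → |1.752 − 1.667| = 0.085
II: 3.50/2.17 ≈ 1.613 → |1.613 − 1.667| = 0.054
III: 3.51/2.12 ≈ 1.656 → |1.656 − 1.667| = 0.011

III, II, I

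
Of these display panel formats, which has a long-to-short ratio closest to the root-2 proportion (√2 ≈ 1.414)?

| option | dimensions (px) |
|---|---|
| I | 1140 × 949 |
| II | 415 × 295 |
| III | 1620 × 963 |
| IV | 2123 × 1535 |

II

Ratios (long/short): I ≈ 1.201; II ≈ 1.407; III ≈ 1.682; IV ≈ 1.383.
root-2 ≈ 1.414; option II is nearest (Δ 0.007).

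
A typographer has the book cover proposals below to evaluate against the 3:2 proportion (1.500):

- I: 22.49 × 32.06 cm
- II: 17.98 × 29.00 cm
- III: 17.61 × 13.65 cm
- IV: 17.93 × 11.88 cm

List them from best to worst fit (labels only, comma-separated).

Ratios: I = 32.06 / 22.49 ≈ 1.426; II = 29.00 / 17.98 ≈ 1.613; III = 17.61 / 13.65 ≈ 1.290; IV = 17.93 / 11.88 ≈ 1.509.
|Δ from 1.500|: I 0.074; II 0.113; III 0.210; IV 0.009.

IV, I, II, III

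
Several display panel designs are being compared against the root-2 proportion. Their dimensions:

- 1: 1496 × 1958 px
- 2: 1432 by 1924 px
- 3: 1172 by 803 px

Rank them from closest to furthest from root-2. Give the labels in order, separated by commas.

Ratios: 1 = 1958 / 1496 ≈ 1.309; 2 = 1924 / 1432 ≈ 1.344; 3 = 1172 / 803 ≈ 1.460.
|Δ from 1.414|: 1 0.105; 2 0.070; 3 0.046.

3, 2, 1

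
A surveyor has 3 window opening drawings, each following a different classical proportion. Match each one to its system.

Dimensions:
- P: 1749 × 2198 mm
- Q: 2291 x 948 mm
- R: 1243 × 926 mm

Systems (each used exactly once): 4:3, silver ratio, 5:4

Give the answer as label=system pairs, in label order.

P=5:4, Q=silver ratio, R=4:3

P = 2198/1749 ≈ 1.257 → 5:4 (1.250)
Q = 2291/948 ≈ 2.417 → silver ratio (2.414)
R = 1243/926 ≈ 1.342 → 4:3 (1.333)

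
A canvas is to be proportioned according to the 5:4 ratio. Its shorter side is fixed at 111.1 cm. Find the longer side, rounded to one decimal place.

5:4 = 1.25000.
Longer side = 111.1 × 1.25000 ≈ 138.875 → 138.9 cm.

138.9 cm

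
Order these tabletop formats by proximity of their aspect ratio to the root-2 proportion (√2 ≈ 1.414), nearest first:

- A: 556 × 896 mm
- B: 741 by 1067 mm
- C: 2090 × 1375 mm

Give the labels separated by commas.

B, C, A

Ratios: A = 896 / 556 ≈ 1.612; B = 1067 / 741 ≈ 1.440; C = 2090 / 1375 ≈ 1.520.
|Δ from 1.414|: A 0.198; B 0.026; C 0.106.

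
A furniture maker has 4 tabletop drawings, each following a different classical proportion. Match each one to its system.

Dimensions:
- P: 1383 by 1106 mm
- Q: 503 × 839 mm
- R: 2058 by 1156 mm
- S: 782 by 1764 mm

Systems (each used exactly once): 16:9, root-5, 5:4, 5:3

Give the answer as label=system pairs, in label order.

Ratios: P ≈ 1.250; Q ≈ 1.668; R ≈ 1.780; S ≈ 2.256.
Targets: 16:9 ≈ 1.778; root-5 ≈ 2.236; 5:4 ≈ 1.250; 5:3 ≈ 1.667.

P=5:4, Q=5:3, R=16:9, S=root-5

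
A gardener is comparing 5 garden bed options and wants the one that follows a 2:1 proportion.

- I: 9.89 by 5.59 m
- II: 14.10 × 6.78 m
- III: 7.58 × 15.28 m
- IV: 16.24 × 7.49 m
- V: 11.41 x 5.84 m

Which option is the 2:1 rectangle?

III

Target 2:1 ≈ 2.000.
I: 1.769 (Δ0.231)  II: 2.080 (Δ0.080)  III: 2.016 (Δ0.016)  IV: 2.168 (Δ0.168)  V: 1.954 (Δ0.046)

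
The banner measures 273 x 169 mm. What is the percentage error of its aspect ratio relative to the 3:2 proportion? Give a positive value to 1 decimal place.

7.7%

Ratio = 273 / 169 ≈ 1.6154.
Ideal 3:2 = 1.5000. |1.6154 − 1.5000| / 1.5000 ≈ 7.69% → 7.7%.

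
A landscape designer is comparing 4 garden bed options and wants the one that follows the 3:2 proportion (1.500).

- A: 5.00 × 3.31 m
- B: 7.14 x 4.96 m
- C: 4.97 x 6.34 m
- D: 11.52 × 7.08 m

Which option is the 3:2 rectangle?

A

Target 3:2 ≈ 1.500.
A: 1.511 (Δ0.011)  B: 1.440 (Δ0.060)  C: 1.276 (Δ0.224)  D: 1.627 (Δ0.127)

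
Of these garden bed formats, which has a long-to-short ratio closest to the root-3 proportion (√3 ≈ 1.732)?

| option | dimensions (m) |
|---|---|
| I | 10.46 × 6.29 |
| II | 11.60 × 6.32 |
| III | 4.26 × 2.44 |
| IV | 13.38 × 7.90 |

Ratios (long/short): I ≈ 1.663; II ≈ 1.835; III ≈ 1.746; IV ≈ 1.694.
root-3 ≈ 1.732; option III is nearest (Δ 0.014).

III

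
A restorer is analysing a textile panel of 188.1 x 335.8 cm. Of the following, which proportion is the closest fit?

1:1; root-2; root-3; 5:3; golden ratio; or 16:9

16:9

Ratio = 335.8 / 188.1 ≈ 1.785.
Distances: 1:1 1.000 (Δ 0.785); root-2 1.414 (Δ 0.371); root-3 1.732 (Δ 0.053); 5:3 1.667 (Δ 0.118); golden ratio 1.618 (Δ 0.167); 16:9 1.778 (Δ 0.007).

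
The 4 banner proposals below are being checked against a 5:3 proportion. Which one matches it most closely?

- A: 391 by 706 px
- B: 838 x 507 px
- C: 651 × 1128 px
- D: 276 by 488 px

Target 5:3 ≈ 1.667.
A: 1.806 (Δ0.139)  B: 1.653 (Δ0.014)  C: 1.733 (Δ0.066)  D: 1.768 (Δ0.101)

B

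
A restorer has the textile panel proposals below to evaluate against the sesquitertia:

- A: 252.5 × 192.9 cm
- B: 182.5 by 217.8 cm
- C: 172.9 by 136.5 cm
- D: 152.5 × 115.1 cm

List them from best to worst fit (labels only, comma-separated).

D, A, C, B

Ratios: A = 252.5 / 192.9 ≈ 1.309; B = 217.8 / 182.5 ≈ 1.193; C = 172.9 / 136.5 ≈ 1.267; D = 152.5 / 115.1 ≈ 1.325.
|Δ from 1.333|: A 0.024; B 0.140; C 0.066; D 0.008.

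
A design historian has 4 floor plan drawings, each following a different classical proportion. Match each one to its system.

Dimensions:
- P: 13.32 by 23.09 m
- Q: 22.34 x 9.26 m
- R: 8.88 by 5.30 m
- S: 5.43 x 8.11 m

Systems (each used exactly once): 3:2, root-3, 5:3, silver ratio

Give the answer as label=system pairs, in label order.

P=root-3, Q=silver ratio, R=5:3, S=3:2

Ratios: P ≈ 1.733; Q ≈ 2.413; R ≈ 1.675; S ≈ 1.494.
Targets: 3:2 ≈ 1.500; root-3 ≈ 1.732; 5:3 ≈ 1.667; silver ratio ≈ 2.414.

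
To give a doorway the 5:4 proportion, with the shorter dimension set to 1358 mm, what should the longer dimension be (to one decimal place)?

5:4 = 1.25000.
Longer side = 1358 × 1.25000 ≈ 1697.500 → 1697.5 mm.

1697.5 mm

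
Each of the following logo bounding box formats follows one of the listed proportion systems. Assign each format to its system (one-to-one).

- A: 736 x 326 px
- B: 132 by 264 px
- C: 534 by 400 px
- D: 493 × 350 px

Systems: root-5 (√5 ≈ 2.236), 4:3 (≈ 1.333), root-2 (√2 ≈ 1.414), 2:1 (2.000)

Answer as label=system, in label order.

Ratios: A ≈ 2.258; B ≈ 2.000; C ≈ 1.335; D ≈ 1.409.
Targets: root-5 ≈ 2.236; 4:3 ≈ 1.333; root-2 ≈ 1.414; 2:1 ≈ 2.000.

A=root-5, B=2:1, C=4:3, D=root-2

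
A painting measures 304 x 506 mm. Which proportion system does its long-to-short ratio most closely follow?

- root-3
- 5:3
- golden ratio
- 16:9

506/304 ≈ 1.664. Nearest candidates are 5:3 (1.667, off by 0.003) and golden ratio (1.618, off by 0.046).

5:3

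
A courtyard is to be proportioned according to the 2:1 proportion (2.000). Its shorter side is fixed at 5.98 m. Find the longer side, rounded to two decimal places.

2:1 = 2.00000.
Longer side = 5.98 × 2.00000 ≈ 11.9600 → 11.96 m.

11.96 m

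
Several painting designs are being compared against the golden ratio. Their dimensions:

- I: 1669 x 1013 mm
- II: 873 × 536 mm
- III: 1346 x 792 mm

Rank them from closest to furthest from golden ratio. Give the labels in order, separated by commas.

I: 1669/1013 ≈ 1.648 → |1.648 − 1.618| = 0.030
II: 873/536 ≈ 1.629 → |1.629 − 1.618| = 0.011
III: 1346/792 ≈ 1.699 → |1.699 − 1.618| = 0.081

II, I, III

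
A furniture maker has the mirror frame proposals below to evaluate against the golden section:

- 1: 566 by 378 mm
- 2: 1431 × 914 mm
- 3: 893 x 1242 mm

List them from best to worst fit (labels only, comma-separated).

Ratios: 1 = 566 / 378 ≈ 1.497; 2 = 1431 / 914 ≈ 1.566; 3 = 1242 / 893 ≈ 1.391.
|Δ from 1.618|: 1 0.121; 2 0.052; 3 0.227.

2, 1, 3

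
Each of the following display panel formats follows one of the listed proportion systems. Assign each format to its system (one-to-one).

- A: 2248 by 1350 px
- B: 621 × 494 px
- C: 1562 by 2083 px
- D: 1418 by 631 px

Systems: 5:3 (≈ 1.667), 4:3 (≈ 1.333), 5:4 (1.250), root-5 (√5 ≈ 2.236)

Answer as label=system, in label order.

A = 2248/1350 ≈ 1.665 → 5:3 (1.667)
B = 621/494 ≈ 1.257 → 5:4 (1.250)
C = 2083/1562 ≈ 1.334 → 4:3 (1.333)
D = 1418/631 ≈ 2.247 → root-5 (2.236)

A=5:3, B=5:4, C=4:3, D=root-5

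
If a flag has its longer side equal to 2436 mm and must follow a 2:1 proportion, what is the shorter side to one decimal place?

1218.0 mm

2:1 = 2.00000.
Shorter side = 2436 ÷ 2.00000 ≈ 1218.000 → 1218.0 mm.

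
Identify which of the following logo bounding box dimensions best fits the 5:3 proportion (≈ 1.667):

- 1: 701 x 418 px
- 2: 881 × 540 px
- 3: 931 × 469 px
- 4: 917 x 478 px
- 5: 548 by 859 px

1

Target 5:3 ≈ 1.667.
1: 1.677 (Δ0.010)  2: 1.631 (Δ0.036)  3: 1.985 (Δ0.318)  4: 1.918 (Δ0.251)  5: 1.568 (Δ0.099)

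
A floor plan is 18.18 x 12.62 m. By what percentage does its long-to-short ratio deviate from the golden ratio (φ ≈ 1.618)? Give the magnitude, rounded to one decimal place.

Ratio = 18.18 / 12.62 ≈ 1.4406.
Ideal golden ratio ≈ 1.6180. |1.4406 − 1.6180| / 1.6180 ≈ 10.96% → 11.0%.

11.0%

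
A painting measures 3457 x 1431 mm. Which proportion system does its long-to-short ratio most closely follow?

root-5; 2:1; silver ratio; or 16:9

3457/1431 ≈ 2.416. Nearest candidates are silver ratio (2.414, off by 0.002) and root-5 (2.236, off by 0.180).

silver ratio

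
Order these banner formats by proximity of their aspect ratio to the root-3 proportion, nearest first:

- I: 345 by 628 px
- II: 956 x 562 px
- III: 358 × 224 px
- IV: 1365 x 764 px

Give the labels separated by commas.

I: 628/345 ≈ 1.820 → |1.820 − 1.732| = 0.088
II: 956/562 ≈ 1.701 → |1.701 − 1.732| = 0.031
III: 358/224 ≈ 1.598 → |1.598 − 1.732| = 0.134
IV: 1365/764 ≈ 1.787 → |1.787 − 1.732| = 0.055

II, IV, I, III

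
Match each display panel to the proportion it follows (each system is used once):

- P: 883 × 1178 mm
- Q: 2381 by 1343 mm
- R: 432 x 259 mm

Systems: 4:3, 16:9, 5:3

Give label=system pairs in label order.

Ratios: P ≈ 1.334; Q ≈ 1.773; R ≈ 1.668.
Targets: 4:3 ≈ 1.333; 16:9 ≈ 1.778; 5:3 ≈ 1.667.

P=4:3, Q=16:9, R=5:3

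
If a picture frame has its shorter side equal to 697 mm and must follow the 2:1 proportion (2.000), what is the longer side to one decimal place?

1394.0 mm

2:1 = 2.00000.
Longer side = 697 × 2.00000 ≈ 1394.000 → 1394.0 mm.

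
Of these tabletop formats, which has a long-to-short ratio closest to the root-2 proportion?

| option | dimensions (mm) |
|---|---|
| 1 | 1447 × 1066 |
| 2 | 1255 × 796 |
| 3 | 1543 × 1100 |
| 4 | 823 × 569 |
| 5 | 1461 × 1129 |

3

Target root-2 ≈ 1.414.
1: 1.357 (Δ0.057)  2: 1.577 (Δ0.163)  3: 1.403 (Δ0.011)  4: 1.446 (Δ0.032)  5: 1.294 (Δ0.120)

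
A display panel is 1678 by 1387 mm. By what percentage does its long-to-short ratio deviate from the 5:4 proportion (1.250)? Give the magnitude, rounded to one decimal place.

Ratio = 1678 / 1387 ≈ 1.2098.
Ideal 5:4 = 1.2500. |1.2098 − 1.2500| / 1.2500 ≈ 3.22% → 3.2%.

3.2%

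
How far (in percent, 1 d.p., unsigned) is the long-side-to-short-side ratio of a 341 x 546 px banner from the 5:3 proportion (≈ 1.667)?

Ratio = 546 / 341 ≈ 1.6012.
Ideal 5:3 ≈ 1.6667. |1.6012 − 1.6667| / 1.6667 ≈ 3.93% → 3.9%.

3.9%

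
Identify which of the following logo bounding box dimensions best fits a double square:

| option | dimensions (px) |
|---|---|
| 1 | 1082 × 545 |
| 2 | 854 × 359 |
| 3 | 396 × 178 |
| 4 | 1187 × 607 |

1

Ratios (long/short): 1 ≈ 1.985; 2 ≈ 2.379; 3 ≈ 2.225; 4 ≈ 1.956.
2:1 ≈ 2.000; option 1 is nearest (Δ 0.015).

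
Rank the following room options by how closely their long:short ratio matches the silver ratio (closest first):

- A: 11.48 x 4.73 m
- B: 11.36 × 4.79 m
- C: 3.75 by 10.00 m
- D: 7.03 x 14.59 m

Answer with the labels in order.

A, B, C, D

Ratios: A = 11.48 / 4.73 ≈ 2.427; B = 11.36 / 4.79 ≈ 2.372; C = 10.00 / 3.75 ≈ 2.667; D = 14.59 / 7.03 ≈ 2.075.
|Δ from 2.414|: A 0.013; B 0.042; C 0.253; D 0.339.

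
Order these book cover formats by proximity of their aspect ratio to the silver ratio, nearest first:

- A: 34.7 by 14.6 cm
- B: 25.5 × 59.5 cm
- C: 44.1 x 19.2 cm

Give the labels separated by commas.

Ratios: A = 34.7 / 14.6 ≈ 2.377; B = 59.5 / 25.5 ≈ 2.333; C = 44.1 / 19.2 ≈ 2.297.
|Δ from 2.414|: A 0.037; B 0.081; C 0.117.

A, B, C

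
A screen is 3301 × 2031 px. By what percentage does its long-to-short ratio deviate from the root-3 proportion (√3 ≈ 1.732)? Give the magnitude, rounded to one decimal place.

6.2%

Ratio = 3301 / 2031 ≈ 1.6253.
Ideal root-3 ≈ 1.7321. |1.6253 − 1.7321| / 1.7321 ≈ 6.17% → 6.2%.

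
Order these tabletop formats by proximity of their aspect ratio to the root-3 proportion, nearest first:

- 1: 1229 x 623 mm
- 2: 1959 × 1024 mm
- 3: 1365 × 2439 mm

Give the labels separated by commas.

1: 1229/623 ≈ 1.973 → |1.973 − 1.732| = 0.241
2: 1959/1024 ≈ 1.913 → |1.913 − 1.732| = 0.181
3: 2439/1365 ≈ 1.787 → |1.787 − 1.732| = 0.055

3, 2, 1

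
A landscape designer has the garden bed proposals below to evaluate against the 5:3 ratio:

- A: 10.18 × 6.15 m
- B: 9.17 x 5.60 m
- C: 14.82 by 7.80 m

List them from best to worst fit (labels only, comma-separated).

A, B, C

A: 10.18/6.15 ≈ 1.655 → |1.655 − 1.667| = 0.012
B: 9.17/5.60 ≈ 1.638 → |1.638 − 1.667| = 0.029
C: 14.82/7.80 ≈ 1.900 → |1.900 − 1.667| = 0.233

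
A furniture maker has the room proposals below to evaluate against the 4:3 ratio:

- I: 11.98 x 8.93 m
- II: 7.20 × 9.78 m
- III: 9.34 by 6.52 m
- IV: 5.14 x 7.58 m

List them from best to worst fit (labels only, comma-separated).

I, II, III, IV

Ratios: I = 11.98 / 8.93 ≈ 1.342; II = 9.78 / 7.20 ≈ 1.358; III = 9.34 / 6.52 ≈ 1.433; IV = 7.58 / 5.14 ≈ 1.475.
|Δ from 1.333|: I 0.009; II 0.025; III 0.100; IV 0.142.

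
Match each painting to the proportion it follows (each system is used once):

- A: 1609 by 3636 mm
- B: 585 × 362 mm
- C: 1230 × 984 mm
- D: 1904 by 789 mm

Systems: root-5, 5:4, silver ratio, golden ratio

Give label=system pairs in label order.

A=root-5, B=golden ratio, C=5:4, D=silver ratio

A = 3636/1609 ≈ 2.260 → root-5 (2.236)
B = 585/362 ≈ 1.616 → golden ratio (1.618)
C = 1230/984 ≈ 1.250 → 5:4 (1.250)
D = 1904/789 ≈ 2.413 → silver ratio (2.414)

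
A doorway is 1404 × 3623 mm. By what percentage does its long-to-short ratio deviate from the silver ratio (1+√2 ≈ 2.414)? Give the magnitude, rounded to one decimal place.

6.9%

Ratio = 3623 / 1404 ≈ 2.5805.
Ideal silver ratio ≈ 2.4142. |2.5805 − 2.4142| / 2.4142 ≈ 6.89% → 6.9%.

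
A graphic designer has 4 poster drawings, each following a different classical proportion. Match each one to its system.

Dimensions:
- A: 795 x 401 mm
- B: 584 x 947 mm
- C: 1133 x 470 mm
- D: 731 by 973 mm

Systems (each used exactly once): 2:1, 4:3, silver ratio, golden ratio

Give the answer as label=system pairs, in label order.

Ratios: A ≈ 1.983; B ≈ 1.622; C ≈ 2.411; D ≈ 1.331.
Targets: 2:1 ≈ 2.000; 4:3 ≈ 1.333; silver ratio ≈ 2.414; golden ratio ≈ 1.618.

A=2:1, B=golden ratio, C=silver ratio, D=4:3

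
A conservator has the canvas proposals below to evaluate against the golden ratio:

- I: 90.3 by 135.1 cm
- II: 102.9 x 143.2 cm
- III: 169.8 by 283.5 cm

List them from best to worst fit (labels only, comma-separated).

III, I, II

Ratios: I = 135.1 / 90.3 ≈ 1.496; II = 143.2 / 102.9 ≈ 1.392; III = 283.5 / 169.8 ≈ 1.670.
|Δ from 1.618|: I 0.122; II 0.226; III 0.052.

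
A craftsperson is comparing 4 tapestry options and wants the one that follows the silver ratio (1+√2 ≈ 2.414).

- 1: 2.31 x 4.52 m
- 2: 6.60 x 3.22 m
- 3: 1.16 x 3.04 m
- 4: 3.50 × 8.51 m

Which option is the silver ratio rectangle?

Target silver ratio ≈ 2.414.
1: 1.957 (Δ0.457)  2: 2.050 (Δ0.364)  3: 2.621 (Δ0.207)  4: 2.431 (Δ0.017)

4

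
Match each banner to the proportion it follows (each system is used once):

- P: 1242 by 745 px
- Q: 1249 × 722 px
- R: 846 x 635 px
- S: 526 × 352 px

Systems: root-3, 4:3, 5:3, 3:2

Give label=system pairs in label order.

P = 1242/745 ≈ 1.667 → 5:3 (1.667)
Q = 1249/722 ≈ 1.730 → root-3 (1.732)
R = 846/635 ≈ 1.332 → 4:3 (1.333)
S = 526/352 ≈ 1.494 → 3:2 (1.500)

P=5:3, Q=root-3, R=4:3, S=3:2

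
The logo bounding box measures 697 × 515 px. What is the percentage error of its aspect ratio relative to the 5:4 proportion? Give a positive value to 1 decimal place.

Ratio = 697 / 515 ≈ 1.3534.
Ideal 5:4 = 1.2500. |1.3534 − 1.2500| / 1.2500 ≈ 8.27% → 8.3%.

8.3%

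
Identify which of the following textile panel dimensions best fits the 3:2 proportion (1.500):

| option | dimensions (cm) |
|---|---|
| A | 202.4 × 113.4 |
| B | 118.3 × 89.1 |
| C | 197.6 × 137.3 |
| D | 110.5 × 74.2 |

D

Ratios (long/short): A ≈ 1.785; B ≈ 1.328; C ≈ 1.439; D ≈ 1.489.
3:2 ≈ 1.500; option D is nearest (Δ 0.011).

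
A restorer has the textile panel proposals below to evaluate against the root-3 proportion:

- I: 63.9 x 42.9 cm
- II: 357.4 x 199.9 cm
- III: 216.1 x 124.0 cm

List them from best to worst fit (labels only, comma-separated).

III, II, I

I: 63.9/42.9 ≈ 1.490 → |1.490 − 1.732| = 0.242
II: 357.4/199.9 ≈ 1.788 → |1.788 − 1.732| = 0.056
III: 216.1/124.0 ≈ 1.743 → |1.743 − 1.732| = 0.011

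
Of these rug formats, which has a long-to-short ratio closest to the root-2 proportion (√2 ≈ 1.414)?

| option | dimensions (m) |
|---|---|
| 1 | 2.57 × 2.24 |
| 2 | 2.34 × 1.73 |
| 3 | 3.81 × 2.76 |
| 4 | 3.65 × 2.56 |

4

Ratios (long/short): 1 ≈ 1.147; 2 ≈ 1.353; 3 ≈ 1.380; 4 ≈ 1.426.
root-2 ≈ 1.414; option 4 is nearest (Δ 0.012).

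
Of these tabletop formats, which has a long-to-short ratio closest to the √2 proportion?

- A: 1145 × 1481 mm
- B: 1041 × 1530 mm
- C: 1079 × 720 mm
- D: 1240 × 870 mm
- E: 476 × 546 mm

D

Target root-2 ≈ 1.414.
A: 1.293 (Δ0.121)  B: 1.470 (Δ0.056)  C: 1.499 (Δ0.085)  D: 1.425 (Δ0.011)  E: 1.147 (Δ0.267)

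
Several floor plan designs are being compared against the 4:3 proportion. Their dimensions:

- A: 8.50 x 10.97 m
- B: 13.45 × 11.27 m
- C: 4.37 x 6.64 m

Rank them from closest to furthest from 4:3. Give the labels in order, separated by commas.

A, B, C

Ratios: A = 10.97 / 8.50 ≈ 1.291; B = 13.45 / 11.27 ≈ 1.193; C = 6.64 / 4.37 ≈ 1.519.
|Δ from 1.333|: A 0.042; B 0.140; C 0.186.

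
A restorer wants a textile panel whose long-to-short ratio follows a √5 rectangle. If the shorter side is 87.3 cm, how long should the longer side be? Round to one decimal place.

root-5 ≈ 2.23607.
Longer side = 87.3 × 2.23607 ≈ 195.209 → 195.2 cm.

195.2 cm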